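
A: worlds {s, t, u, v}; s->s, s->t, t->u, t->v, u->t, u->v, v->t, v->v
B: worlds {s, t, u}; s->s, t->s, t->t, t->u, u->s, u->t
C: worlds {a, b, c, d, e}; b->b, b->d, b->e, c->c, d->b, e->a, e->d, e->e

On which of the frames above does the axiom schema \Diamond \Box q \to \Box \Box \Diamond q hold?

B

Frame correspondent (Sahlqvist): \forall x \forall y \forall z ((xRy \wedge x R^2 z) \to \exists w (yRw \wedge zRw)) — i.e. a generalized confluence (Geach) condition.
A: fails — sRs, sR²t but no w with sRw and tRw.
B: satisfies the condition.
C: fails — bRb, bR²a but no w with bRw and aRw.
Valid on: B.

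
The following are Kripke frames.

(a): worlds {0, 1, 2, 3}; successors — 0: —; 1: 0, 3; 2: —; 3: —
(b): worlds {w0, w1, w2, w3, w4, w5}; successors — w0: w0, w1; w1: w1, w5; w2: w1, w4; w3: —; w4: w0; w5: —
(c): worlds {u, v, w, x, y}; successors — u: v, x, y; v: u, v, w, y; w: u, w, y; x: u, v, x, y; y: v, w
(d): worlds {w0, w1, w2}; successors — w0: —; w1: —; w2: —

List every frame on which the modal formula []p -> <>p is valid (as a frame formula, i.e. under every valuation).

This is the axiom for seriality; its first-order frame correspondent is forall x exists y Rxy.
(a): fails — world 0 has no successor.
(b): fails — world w3 has no successor.
(c): holds.
(d): fails — world w0 has no successor.
Valid on: (c).

(c)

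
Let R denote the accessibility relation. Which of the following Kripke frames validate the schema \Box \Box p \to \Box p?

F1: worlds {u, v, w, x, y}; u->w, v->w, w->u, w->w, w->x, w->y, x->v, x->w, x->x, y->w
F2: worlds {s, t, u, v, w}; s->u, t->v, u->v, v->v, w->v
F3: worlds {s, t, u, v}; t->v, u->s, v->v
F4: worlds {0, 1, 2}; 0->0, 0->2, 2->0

F1, F4

The schema corresponds to density: \forall x \forall y (Rxy \to \exists z (Rxz \wedge Rzy)).
F1: condition met.
F2: fails — Rsu but no z with Rsz and Rzu.
F3: fails — Rus but no z with Ruz and Rzs.
F4: condition met.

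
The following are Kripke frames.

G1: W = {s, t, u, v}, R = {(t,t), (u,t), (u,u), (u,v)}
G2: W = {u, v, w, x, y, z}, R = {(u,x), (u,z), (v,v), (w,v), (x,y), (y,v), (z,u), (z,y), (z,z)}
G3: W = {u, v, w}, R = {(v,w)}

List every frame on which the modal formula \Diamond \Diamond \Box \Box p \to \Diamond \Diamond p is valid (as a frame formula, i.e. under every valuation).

The schema corresponds to a generalized confluence (Geach) condition: \forall x \forall y (x R^2 y \to \exists w (y R^2 w \wedge x R^2 w)).
G1: fails — uR²v but no w with vR²w and uR²w.
G2: fails — uR²y but no t with yR²t and uR²t.
G3: ✓.
Valid on: G3.

G3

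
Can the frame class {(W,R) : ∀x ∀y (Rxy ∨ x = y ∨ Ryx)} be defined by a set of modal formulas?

Not definable by any modal formula

If a class were modally definable it would be closed under disjoint unions (Goldblatt–Thomason).
Take 3 disjoint single-world reflexive frames: each is trivially connected, but their disjoint union has 3 worlds with no edge between distinct components, so it is not connected.
So no modal formula (or set of formulas) defines exactly the connected frames.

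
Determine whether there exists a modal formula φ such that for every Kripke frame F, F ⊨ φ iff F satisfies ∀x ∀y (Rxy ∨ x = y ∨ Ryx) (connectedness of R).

No — not modally definable

Modal frame validity is preserved under disjoint unions.
Take 3 disjoint single-world reflexive frames: each is trivially connected, but their disjoint union has 3 worlds with no edge between distinct components, so it is not connected.
Hence connectedness of R is not modally definable.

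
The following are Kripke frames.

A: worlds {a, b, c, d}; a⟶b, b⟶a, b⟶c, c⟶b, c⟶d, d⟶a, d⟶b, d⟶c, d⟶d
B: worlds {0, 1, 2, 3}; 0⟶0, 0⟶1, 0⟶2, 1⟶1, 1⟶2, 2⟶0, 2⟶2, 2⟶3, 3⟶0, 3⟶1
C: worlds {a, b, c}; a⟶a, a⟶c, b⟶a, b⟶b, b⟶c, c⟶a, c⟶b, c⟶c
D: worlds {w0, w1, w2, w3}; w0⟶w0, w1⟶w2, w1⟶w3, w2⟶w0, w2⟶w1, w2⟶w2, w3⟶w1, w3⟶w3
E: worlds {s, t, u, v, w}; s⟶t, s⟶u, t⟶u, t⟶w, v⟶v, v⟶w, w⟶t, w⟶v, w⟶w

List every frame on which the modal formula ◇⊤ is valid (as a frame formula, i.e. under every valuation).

A, B, C, D

Frame correspondent (Sahlqvist): ∀x ∃y Rxy — i.e. seriality.
A: satisfies the condition.
B: satisfies the condition.
C: satisfies the condition.
D: satisfies the condition.
E: fails — world u has no successor.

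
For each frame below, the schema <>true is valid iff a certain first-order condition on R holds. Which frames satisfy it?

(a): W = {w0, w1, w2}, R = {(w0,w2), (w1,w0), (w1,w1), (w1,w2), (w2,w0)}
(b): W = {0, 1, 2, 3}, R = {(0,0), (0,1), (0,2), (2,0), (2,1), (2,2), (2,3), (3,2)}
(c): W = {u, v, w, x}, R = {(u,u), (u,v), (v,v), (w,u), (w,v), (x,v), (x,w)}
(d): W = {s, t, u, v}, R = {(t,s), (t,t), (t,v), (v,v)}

(a), (c)

The schema corresponds to seriality: forall x exists y Rxy.
(a): holds.
(b): fails — world 1 has no successor.
(c): holds.
(d): fails — world s has no successor.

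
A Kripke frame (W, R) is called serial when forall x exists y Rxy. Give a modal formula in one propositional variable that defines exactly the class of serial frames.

□ψ → ◇ψ

This is seriality; the standard corresponding axiom is D: □ψ → ◇ψ.
Suppose □ψ→◇ψ is valid. At any x set V(ψ)=W. Then □ψ at x, so ◇ψ at x, so x has a successor.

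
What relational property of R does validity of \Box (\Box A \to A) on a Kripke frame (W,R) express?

Suppose □(□A→A) is valid. Take Rxy and set V(A)={w : Ryw}. Then at y, □A holds; since □(□A→A) at x, □A→A at y, so A at y, i.e. Ryy.
The converse is a direct semantic check.
Frame condition: \forall x \forall y (Rxy \to Ryy).

shift-reflexivity: \forall x \forall y (Rxy \to Ryy)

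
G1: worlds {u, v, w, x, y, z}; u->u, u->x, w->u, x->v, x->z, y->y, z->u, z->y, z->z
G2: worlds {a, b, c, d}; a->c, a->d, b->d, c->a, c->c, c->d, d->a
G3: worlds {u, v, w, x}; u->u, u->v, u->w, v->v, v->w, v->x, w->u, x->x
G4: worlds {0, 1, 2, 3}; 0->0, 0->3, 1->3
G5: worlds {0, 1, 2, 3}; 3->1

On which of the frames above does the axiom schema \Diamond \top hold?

Frame correspondent (Sahlqvist): \forall x \exists y Rxy — i.e. seriality.
G1: fails — world v has no successor.
G2: holds.
G3: holds.
G4: fails — world 2 has no successor.
G5: fails — world 0 has no successor.
Valid on: G2, G3.

G2, G3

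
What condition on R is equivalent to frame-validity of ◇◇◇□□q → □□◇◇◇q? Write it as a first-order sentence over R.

∀x ∀y ∀z ((xR³y ∧ xR²z) → ∃w (yR²w ∧ zR³w))

This is a Sahlqvist (Geach-type) schema ◇^3□^2q → □^2◇^3q.
First-order correspondent: ∀x ∀y ∀z ((xR³y ∧ xR²z) → ∃w (yR²w ∧ zR³w)).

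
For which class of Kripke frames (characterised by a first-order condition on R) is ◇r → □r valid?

Partial functionality

Suppose ◇r→□r is valid. Take Rxy, Rxz and set V(r)={y}. Then ◇r at x, so □r at x, so r at z, i.e. z=y.
Conversely, on a frame with partial functionality the schema holds at every world under every valuation.
So the correspondent is partial functionality.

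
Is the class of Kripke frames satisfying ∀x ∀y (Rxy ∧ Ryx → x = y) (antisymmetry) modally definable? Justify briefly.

Any modally definable frame class is closed under surjective bounded morphisms.
The 6-cycle (worlds a,b,c,d,e,f with a→b→c→d→e→f→a) is antisymmetric. Sending even-indexed worlds to • and odd-indexed worlds to ∘ is a surjective bounded morphism onto the two-world frame with •↔∘, which is not antisymmetric.
Hence antisymmetry is not modally definable.

No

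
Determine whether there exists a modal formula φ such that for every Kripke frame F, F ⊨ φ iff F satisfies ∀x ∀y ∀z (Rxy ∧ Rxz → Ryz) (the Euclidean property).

This is a Sahlqvist condition; the 5 axiom ◇r → □◇r defines it.
Suppose ◇r→□◇r is valid. Take Rxy, Rxz and set V(r)={y}. Then ◇r at x, so □◇r at x, so ◇r at z, so some w with Rzw has r; w=y, i.e. Rzy. By symmetry of the argument, Ryz.

Yes, by ◇r → □◇r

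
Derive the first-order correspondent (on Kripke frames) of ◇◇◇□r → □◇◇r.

This is a Sahlqvist (Geach-type) schema ◇^3□^1r → □^1◇^2r.
First-order correspondent: ∀x ∀y ∀z ((xR³y ∧ xRz) → ∃w (yRw ∧ zR²w)).

∀x ∀y ∀z ((xR³y ∧ xRz) → ∃w (yRw ∧ zR²w))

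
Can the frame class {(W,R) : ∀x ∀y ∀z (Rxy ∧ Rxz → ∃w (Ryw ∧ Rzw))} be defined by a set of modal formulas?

This is a Sahlqvist condition; the .2 axiom ◇□q → □◇q defines it.
Suppose ◇□q→□◇q is valid. Take Rxy, Rxz and set V(q)={w : Ryw}. Then □q at y so ◇□q at x, so □◇q at x, so ◇q at z, giving w with Rzw and Ryw.

Definable; ◇□q → □◇q defines it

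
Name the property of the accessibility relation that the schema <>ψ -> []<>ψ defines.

the Euclidean property: forall x forall y forall z (Rxy & Rxz -> Ryz)

This schema is the 5 axiom.
Its frame correspondent is the Euclidean property — forall x forall y forall z (Rxy & Rxz -> Ryz).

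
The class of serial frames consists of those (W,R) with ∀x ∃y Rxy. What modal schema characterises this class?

This is seriality; the standard corresponding axiom is D: □ψ → ◇ψ.
Suppose □ψ→◇ψ is valid. At any x set V(ψ)=W. Then □ψ at x, so ◇ψ at x, so x has a successor.

□ψ → ◇ψ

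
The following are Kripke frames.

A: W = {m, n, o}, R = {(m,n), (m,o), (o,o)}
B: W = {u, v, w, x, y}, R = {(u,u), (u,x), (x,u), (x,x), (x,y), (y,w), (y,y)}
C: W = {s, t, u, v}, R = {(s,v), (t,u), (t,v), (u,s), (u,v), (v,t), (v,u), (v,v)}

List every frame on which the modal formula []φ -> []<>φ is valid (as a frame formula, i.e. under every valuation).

The schema corresponds to a generalized confluence (Geach) condition: forall x forall z (xRz -> exists w (xRw & zRw)).
A: fails — mRn but no w with mRw and nRw.
B: fails — yRw but no t with yRt and wRt.
C: condition met.
Valid on: C.

C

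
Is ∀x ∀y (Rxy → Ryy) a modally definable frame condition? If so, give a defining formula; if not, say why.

The condition is shift-reflexivity. A defining modal formula is □(□p → p).
Suppose □(□p→p) is valid. Take Rxy and set V(p)={w : Ryw}. Then at y, □p holds; since □(□p→p) at x, □p→p at y, so p at y, i.e. Ryy.

Definable; □(□p → p) defines it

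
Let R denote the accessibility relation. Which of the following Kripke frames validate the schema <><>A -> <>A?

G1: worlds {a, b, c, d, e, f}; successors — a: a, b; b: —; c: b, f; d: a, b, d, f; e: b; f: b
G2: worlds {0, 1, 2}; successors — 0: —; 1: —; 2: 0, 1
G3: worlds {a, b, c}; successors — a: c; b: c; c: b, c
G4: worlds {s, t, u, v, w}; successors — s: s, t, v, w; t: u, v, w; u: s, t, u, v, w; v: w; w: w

G1, G2

This is the axiom for transitivity; its first-order frame correspondent is forall x forall y forall z (Rxy & Ryz -> Rxz).
G1: satisfies the condition.
G2: satisfies the condition.
G3: fails — Rac and Rcb but not Rab.
G4: fails — Rtu and Rut but not Rtt.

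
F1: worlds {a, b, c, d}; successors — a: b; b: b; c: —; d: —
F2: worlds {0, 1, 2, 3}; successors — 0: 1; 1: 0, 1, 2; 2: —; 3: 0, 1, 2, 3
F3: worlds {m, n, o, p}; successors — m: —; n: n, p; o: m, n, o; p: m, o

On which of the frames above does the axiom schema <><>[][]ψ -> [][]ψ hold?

F1

The schema corresponds to a generalized confluence (Geach) condition: forall x forall y forall z ((x R^2 y & x R^2 z) -> exists w (y R^2 w & z = w)).
F1: ✓.
F2: fails — 0R²2, 0R²0 but no w with 2R²w and 0=w.
F3: fails — nR²m, nR²m but no w with mR²w and m=w.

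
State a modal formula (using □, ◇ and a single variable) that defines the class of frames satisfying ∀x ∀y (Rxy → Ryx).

q → □◇q

The condition is symmetry. The B schema q → □◇q defines it.
Suppose q→□◇q is valid. Take Rxy and set V(q)={x}. Then q at x, so □◇q at x, so ◇q at y, so some z with Ryz has q; z=x, i.e. Ryx.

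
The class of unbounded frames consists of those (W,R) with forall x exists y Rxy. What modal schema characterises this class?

This is seriality; the standard corresponding axiom is D: □r → ◇r.
Suppose □r→◇r is valid. At any x set V(r)=W. Then □r at x, so ◇r at x, so x has a successor.

□r → ◇r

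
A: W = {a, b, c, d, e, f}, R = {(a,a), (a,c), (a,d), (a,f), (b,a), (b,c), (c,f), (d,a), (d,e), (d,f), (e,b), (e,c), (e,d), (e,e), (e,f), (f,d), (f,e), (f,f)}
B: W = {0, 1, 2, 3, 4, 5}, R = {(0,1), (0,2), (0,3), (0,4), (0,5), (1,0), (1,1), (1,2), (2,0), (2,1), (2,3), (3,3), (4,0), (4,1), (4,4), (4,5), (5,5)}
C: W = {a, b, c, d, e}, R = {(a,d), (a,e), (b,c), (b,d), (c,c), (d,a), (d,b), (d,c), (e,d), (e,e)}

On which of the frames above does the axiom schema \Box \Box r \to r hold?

B, C

This is the axiom for a generalized confluence (Geach) condition; its first-order frame correspondent is \forall x \exists w (x R^2 w \wedge x = w).
A: fails — at b but no w with bR²w and b=w.
B: condition met.
C: condition met.
Valid on: B, C.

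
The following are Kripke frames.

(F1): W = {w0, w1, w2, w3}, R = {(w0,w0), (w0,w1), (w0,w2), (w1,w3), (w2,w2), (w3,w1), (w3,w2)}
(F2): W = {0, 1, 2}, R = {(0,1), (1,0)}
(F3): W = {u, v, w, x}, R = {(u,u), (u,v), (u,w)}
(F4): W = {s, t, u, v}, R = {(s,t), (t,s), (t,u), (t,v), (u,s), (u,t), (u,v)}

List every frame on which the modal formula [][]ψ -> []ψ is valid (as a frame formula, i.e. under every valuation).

This is the axiom for density; its first-order frame correspondent is forall x forall y (Rxy -> exists z (Rxz & Rzy)).
(F1): fails — Rw3w1 but no z with Rw3z and Rzw1.
(F2): fails — R01 but no z with R0z and Rz1.
(F3): holds.
(F4): fails — Rtu but no z with Rtz and Rzu.
Valid on: (F3).

(F3)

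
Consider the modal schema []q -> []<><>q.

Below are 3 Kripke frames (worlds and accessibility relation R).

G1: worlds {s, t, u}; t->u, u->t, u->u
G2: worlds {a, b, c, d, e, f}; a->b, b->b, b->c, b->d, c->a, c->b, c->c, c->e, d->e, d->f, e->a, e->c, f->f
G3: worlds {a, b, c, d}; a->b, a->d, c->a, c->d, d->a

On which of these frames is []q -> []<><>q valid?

G1, G2

The schema corresponds to a generalized confluence (Geach) condition: forall x forall z (xRz -> exists w (xRw & z R^2 w)).
G1: condition met.
G2: condition met.
G3: fails — aRb but no w with aRw and bR²w.
Valid on: G1, G2.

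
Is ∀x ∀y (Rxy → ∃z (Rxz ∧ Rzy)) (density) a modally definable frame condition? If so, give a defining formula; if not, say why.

The condition is density. A defining modal formula is □□p → □p.

Yes — defined by □□p → □p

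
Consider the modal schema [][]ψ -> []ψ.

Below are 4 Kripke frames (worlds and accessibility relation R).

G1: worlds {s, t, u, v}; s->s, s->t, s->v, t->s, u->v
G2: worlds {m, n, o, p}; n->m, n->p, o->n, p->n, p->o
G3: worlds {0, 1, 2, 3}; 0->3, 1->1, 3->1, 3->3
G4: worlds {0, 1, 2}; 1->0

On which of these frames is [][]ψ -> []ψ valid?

G3

This is the axiom for density; its first-order frame correspondent is forall x forall y (Rxy -> exists z (Rxz & Rzy)).
G1: fails — Ruv but no z with Ruz and Rzv.
G2: fails — Ron but no z with Roz and Rzn.
G3: holds.
G4: fails — R10 but no z with R1z and Rz0.
Valid on: G3.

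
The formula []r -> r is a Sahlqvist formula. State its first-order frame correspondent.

This schema is the T axiom.
Its frame correspondent is reflexivity — forall x Rxx.

reflexivity: forall x Rxx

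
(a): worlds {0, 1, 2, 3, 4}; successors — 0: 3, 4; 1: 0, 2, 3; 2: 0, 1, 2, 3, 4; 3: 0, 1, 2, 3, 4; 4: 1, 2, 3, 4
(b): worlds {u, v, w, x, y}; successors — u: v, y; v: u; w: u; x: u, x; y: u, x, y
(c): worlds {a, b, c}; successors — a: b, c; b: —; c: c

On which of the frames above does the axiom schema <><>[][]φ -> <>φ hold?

(a), (c)

This is the axiom for a generalized confluence (Geach) condition; its first-order frame correspondent is forall x forall y (x R^2 y -> exists w (y R^2 w & xRw)).
(a): condition met.
(b): fails — vR²v but no t with vR²t and vRt.
(c): condition met.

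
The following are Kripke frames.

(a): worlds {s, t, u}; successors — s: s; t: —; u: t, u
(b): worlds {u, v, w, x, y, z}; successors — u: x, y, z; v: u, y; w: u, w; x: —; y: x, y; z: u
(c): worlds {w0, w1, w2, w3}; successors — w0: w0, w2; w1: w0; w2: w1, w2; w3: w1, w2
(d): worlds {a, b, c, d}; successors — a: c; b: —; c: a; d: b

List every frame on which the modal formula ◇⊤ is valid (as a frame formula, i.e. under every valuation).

Frame correspondent (Sahlqvist): ∀x ∃y Rxy — i.e. seriality.
(a): fails — world t has no successor.
(b): fails — world x has no successor.
(c): satisfies the condition.
(d): fails — world b has no successor.

(c)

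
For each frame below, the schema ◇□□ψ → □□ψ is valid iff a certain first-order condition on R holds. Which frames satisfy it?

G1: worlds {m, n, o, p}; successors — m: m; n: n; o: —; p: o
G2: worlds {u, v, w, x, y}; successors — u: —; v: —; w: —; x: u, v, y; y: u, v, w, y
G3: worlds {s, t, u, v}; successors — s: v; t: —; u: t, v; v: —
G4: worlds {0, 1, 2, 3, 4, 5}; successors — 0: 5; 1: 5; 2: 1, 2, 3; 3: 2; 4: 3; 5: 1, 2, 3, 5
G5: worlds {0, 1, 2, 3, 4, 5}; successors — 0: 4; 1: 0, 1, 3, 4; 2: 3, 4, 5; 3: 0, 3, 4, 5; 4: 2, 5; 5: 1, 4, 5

This is the axiom for a generalized confluence (Geach) condition; its first-order frame correspondent is ∀x ∀y ∀z ((xRy ∧ xR²z) → ∃w (yR²w ∧ z = w)).
G1: holds.
G2: fails — xRu, xR²u but no t with uR²t and u=t.
G3: holds.
G4: fails — 2R3, 2R²5 but no w with 3R²w and 5=w.
G5: fails — 0R4, 0R²2 but no w with 4R²w and 2=w.

G1, G3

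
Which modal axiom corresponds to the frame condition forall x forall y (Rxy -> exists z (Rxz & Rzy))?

□□s → □s

This is density; the standard corresponding axiom is C4: □□s → □s.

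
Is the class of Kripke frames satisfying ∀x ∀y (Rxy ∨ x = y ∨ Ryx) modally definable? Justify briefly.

Not definable by any modal formula

Any modally definable frame class is closed under disjoint unions.
Take 2 disjoint single-world reflexive frames: each is trivially connected, but their disjoint union has 2 worlds with no edge between distinct components, so it is not connected.
Hence connectedness of R is not modally definable.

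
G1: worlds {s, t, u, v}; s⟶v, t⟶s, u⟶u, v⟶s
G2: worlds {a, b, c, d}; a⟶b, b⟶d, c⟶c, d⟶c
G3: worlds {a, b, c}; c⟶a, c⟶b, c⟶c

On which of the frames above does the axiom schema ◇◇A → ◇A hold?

This is the axiom for transitivity; its first-order frame correspondent is ∀x ∀y ∀z (Rxy ∧ Ryz → Rxz).
G1: fails — Rvs and Rsv but not Rvv.
G2: fails — Rab and Rbd but not Rad.
G3: holds.
Valid on: G3.

G3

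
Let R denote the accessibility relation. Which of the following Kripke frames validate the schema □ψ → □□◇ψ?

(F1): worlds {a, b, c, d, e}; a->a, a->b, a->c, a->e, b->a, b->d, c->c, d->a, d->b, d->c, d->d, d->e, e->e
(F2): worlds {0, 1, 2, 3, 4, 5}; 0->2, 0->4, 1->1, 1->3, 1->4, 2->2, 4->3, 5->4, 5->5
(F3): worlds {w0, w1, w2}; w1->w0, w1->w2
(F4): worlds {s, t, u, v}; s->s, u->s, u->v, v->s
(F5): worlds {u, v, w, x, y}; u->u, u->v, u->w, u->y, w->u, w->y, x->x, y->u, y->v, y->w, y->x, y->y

(F3), (F4)

The schema corresponds to a generalized confluence (Geach) condition: ∀x ∀z (xR²z → ∃w (xRw ∧ zRw)).
(F1): fails — bR²c but no w with bRw and cRw.
(F2): fails — 0R²3 but no w with 0Rw and 3Rw.
(F3): condition met.
(F4): condition met.
(F5): fails — uR²v but no t with uRt and vRt.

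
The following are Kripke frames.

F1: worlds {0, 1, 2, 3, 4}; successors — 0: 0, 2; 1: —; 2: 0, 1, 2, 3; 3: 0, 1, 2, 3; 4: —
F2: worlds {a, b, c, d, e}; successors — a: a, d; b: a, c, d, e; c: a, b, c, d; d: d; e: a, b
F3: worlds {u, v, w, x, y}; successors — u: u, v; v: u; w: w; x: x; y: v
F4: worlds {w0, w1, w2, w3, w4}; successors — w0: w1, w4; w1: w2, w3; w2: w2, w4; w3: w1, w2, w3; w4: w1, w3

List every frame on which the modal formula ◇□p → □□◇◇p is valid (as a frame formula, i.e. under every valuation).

F3, F4

Frame correspondent (Sahlqvist): ∀x ∀y ∀z ((xRy ∧ xR²z) → ∃w (yRw ∧ zR²w)) — i.e. a generalized confluence (Geach) condition.
F1: fails — 0R0, 0R²1 but no w with 0Rw and 1R²w.
F2: fails — bRe, bR²d but no w with eRw and dR²w.
F3: condition met.
F4: condition met.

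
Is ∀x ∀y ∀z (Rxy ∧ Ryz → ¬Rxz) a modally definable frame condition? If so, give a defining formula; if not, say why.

Any modally definable frame class is closed under surjective bounded morphisms.
The 3-cycle (worlds w0,w1,w2 with w0→w1→w2→w0) is intransitive. Mapping every world to a single reflexive point • is a surjective bounded morphism; the reflexive point is not intransitive (R••∧R•• but R••).
So the class is not modally definable.

Not modally definable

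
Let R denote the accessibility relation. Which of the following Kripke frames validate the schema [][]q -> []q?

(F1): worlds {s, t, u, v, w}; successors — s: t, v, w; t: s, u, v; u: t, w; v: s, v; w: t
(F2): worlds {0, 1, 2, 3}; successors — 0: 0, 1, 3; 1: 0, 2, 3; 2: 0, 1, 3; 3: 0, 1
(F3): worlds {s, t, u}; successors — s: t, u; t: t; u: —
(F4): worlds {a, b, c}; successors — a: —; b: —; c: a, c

(F4)

Frame correspondent (Sahlqvist): forall x forall y (Rxy -> exists z (Rxz & Rzy)) — i.e. density.
(F1): fails — Rwt but no z with Rwz and Rzt.
(F2): fails — R12 but no z with R1z and Rz2.
(F3): fails — Rsu but no z with Rsz and Rzu.
(F4): condition met.
Valid on: (F4).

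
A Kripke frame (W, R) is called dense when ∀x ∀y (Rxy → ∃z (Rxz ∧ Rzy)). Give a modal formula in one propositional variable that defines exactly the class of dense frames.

A defining formula is □□q → □q (the C4 axiom).
Suppose □□q→□q is valid. Take Rxy and set V(q)={w : xR²w}. Then □□q at x, so □q at x, so q at y, i.e. ∃z(Rxz∧Rzy).

□□q → □q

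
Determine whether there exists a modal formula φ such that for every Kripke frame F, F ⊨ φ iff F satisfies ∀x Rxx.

This is a Sahlqvist condition; the T axiom □r → r defines it.
Suppose □r→r is valid. At any x set V(r)={w : Rxw}. Then □r holds at x, so r holds at x, i.e. Rxx.

Yes, by □r → r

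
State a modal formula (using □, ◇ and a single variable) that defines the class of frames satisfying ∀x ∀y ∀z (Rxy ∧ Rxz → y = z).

◇q → □q

The condition is partial functionality. The CD schema ◇q → □q defines it.
Suppose ◇q→□q is valid. Take Rxy, Rxz and set V(q)={y}. Then ◇q at x, so □q at x, so q at z, i.e. z=y.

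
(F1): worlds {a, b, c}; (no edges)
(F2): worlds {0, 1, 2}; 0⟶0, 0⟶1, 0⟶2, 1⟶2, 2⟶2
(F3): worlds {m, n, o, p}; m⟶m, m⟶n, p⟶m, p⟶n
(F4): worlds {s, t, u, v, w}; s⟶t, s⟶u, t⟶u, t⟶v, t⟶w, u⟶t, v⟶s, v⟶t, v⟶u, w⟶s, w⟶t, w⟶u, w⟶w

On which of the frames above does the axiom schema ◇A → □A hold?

(F1)

Frame correspondent (Sahlqvist): ∀x ∀y ∀z (Rxy ∧ Rxz → y = z) — i.e. partial functionality.
(F1): condition met.
(F2): fails — 0 sees both 0 and 1.
(F3): fails — m sees both m and n.
(F4): fails — s sees both t and u.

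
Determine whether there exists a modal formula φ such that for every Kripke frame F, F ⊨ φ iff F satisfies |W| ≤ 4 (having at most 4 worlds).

Not definable by any modal formula

Any modally definable frame class is closed under disjoint unions.
Any modal formula valid on each of 5 disjoint one-world frames is valid on their disjoint union (validity is preserved under disjoint unions). Each one-world frame has |W|=1≤4, but the union has |W|=5.
Hence having at most 4 worlds is not modally definable.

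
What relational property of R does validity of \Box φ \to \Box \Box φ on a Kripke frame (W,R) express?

This is the 4 axiom.
Its frame correspondent is transitivity — \forall x \forall y \forall z (Rxy \wedge Ryz \to Rxz).

Transitivity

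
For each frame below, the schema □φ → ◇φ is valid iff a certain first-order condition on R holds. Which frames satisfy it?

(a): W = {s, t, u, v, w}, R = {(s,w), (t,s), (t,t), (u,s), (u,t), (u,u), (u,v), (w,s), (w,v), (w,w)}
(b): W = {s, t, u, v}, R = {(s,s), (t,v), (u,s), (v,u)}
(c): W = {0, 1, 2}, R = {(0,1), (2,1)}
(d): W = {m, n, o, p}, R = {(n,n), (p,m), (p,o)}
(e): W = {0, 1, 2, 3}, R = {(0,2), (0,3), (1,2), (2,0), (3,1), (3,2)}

Frame correspondent (Sahlqvist): ∀x ∃y Rxy — i.e. seriality.
(a): fails — world v has no successor.
(b): ✓.
(c): fails — world 1 has no successor.
(d): fails — world m has no successor.
(e): ✓.

(b), (e)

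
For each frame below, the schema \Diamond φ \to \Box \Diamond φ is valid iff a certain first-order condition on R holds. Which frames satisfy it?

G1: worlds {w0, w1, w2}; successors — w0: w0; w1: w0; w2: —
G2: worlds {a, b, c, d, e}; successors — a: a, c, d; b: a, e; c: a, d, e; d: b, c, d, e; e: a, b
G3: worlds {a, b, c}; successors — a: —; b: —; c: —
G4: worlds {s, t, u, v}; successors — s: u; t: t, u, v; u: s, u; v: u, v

G1, G3

This is the axiom for the Euclidean property; its first-order frame correspondent is \forall x \forall y \forall z (Rxy \wedge Rxz \to Ryz).
G1: holds.
G2: fails — Rac and Rac but not Rcc.
G3: holds.
G4: fails — Rtv and Rtt but not Rvt.
Valid on: G1, G3.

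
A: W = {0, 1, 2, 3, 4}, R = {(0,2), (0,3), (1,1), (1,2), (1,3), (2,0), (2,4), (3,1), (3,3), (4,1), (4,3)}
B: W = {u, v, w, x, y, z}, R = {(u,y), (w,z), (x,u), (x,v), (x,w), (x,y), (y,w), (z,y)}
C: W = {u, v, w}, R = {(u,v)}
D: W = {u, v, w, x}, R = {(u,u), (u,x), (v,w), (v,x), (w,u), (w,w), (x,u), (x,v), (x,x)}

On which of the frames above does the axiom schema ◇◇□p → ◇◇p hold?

C, D

This is the axiom for a generalized confluence (Geach) condition; its first-order frame correspondent is ∀x ∀y (xR²y → ∃w (yRw ∧ xR²w)).
A: fails — 2R²2 but no w with 2Rw and 2R²w.
B: fails — uR²w but no t with wRt and uR²t.
C: condition met.
D: condition met.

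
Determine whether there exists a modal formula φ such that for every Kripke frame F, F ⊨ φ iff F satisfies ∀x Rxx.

Yes — defined by □q → q

This is a Sahlqvist condition; the T axiom □q → q defines it.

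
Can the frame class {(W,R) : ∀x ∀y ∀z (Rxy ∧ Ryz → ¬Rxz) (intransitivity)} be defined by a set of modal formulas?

No — not modally definable

Modal frame validity is preserved under surjective bounded morphisms.
The 3-cycle (worlds s,t,u with s→t→u→s) is intransitive. Mapping every world to a single reflexive point • is a surjective bounded morphism; the reflexive point is not intransitive (R••∧R•• but R••).
So the class is not modally definable.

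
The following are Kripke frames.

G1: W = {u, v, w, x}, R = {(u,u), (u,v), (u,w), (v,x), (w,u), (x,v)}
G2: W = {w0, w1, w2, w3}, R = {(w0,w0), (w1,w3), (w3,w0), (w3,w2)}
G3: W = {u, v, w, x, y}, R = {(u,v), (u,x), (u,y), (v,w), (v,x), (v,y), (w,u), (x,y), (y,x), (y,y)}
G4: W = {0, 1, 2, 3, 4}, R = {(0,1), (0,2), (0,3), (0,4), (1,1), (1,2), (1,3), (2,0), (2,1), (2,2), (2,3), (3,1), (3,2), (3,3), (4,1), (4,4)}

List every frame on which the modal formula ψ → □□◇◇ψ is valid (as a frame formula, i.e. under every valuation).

none

The schema corresponds to a generalized confluence (Geach) condition: ∀x ∀z (xR²z → ∃w (x = w ∧ zR²w)).
G1: fails — uR²v but no t with u=t and vR²t.
G2: fails — w1R²w0 but no w with w1=w and w0R²w.
G3: fails — uR²w but no t with u=t and wR²t.
G4: fails — 0R²4 but no w with 0=w and 4R²w.
Valid on no frame.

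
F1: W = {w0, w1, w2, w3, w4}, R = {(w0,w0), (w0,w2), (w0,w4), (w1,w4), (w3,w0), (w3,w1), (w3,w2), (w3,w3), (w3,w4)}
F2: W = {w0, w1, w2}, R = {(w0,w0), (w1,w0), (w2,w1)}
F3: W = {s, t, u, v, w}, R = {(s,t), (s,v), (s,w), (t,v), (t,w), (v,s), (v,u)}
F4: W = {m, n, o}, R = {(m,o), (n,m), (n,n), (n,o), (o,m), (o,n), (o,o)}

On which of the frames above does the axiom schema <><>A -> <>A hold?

This is the axiom for transitivity; its first-order frame correspondent is forall x forall y forall z (Rxy & Ryz -> Rxz).
F1: holds.
F2: fails — Rw2w1 and Rw1w0 but not Rw2w0.
F3: fails — Rtv and Rvu but not Rtu.
F4: fails — Rmo and Rom but not Rmm.

F1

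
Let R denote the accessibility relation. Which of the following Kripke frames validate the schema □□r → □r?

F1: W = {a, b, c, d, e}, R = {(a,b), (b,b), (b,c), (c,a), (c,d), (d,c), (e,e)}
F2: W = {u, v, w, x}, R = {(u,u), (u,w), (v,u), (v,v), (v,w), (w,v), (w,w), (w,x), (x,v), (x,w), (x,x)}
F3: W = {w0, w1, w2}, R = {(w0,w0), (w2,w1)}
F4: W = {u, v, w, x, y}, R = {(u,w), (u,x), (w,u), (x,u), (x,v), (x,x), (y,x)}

F2

Frame correspondent (Sahlqvist): ∀x ∀y (Rxy → ∃z (Rxz ∧ Rzy)) — i.e. density.
F1: fails — Rcd but no z with Rcz and Rzd.
F2: condition met.
F3: fails — Rw2w1 but no z with Rw2z and Rzw1.
F4: fails — Rwu but no z with Rwz and Rzu.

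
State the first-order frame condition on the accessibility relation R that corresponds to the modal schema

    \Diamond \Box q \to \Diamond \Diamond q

This is a Sahlqvist (Geach-type) schema ◇^1□^1q → □^0◇^2q.
Minimal-valuation argument: fix x; take any y with xR^1y and any z with xR^0z. Set V(q) to the set of worlds R-reachable from y in exactly 1 step. Then □^1q holds at y, so the antecedent holds at x; validity forces ◇^2q at z, giving a w with zR^2w and yR^1w.
First-order correspondent: \forall x \forall y (xRy \to \exists w (yRw \wedge x R^2 w)).

\forall x \forall y (xRy \to \exists w (yRw \wedge x R^2 w))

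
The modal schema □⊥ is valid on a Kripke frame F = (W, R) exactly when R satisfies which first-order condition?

□⊥ is valid iff no world has any successor (otherwise □⊥ fails at any world with one).

emptiness of R: ∀x ∀y ¬Rxy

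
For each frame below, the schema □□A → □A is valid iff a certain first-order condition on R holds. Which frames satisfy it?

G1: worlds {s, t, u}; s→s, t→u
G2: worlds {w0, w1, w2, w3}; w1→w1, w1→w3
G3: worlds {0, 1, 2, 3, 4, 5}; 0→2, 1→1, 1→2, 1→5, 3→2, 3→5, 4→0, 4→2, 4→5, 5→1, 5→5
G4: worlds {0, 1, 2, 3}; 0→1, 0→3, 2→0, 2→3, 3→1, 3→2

This is the axiom for density; its first-order frame correspondent is ∀x ∀y (Rxy → ∃z (Rxz ∧ Rzy)).
G1: fails — Rtu but no z with Rtz and Rzu.
G2: ✓.
G3: fails — R32 but no z with R3z and Rz2.
G4: fails — R32 but no z with R3z and Rz2.

G2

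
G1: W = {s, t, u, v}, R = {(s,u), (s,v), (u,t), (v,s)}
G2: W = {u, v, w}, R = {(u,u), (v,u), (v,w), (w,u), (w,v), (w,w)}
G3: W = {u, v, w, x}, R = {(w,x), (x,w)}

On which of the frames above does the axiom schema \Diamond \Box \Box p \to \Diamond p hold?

G2, G3

This is the axiom for a generalized confluence (Geach) condition; its first-order frame correspondent is \forall x \forall y (xRy \to \exists w (y R^2 w \wedge xRw)).
G1: fails — sRu but no w with uR²w and sRw.
G2: condition met.
G3: condition met.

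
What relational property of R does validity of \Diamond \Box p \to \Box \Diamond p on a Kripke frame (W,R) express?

convergence

This is the .2 axiom.
Its frame correspondent is convergence — \forall x \forall y \forall z (Rxy \wedge Rxz \to \exists w (Ryw \wedge Rzw)).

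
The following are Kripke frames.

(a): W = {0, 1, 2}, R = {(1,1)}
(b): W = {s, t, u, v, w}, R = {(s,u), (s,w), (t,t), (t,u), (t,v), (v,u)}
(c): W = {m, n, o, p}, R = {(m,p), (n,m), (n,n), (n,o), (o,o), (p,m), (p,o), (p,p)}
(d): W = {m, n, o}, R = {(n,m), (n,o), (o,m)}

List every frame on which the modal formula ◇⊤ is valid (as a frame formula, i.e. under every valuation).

(c)

This is the axiom for seriality; its first-order frame correspondent is ∀x ∃y Rxy.
(a): fails — world 0 has no successor.
(b): fails — world u has no successor.
(c): satisfies the condition.
(d): fails — world m has no successor.
Valid on: (c).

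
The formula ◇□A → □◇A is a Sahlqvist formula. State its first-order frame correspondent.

This is the .2 axiom.
Its frame correspondent is convergence — ∀x ∀y ∀z (Rxy ∧ Rxz → ∃w (Ryw ∧ Rzw)).

convergence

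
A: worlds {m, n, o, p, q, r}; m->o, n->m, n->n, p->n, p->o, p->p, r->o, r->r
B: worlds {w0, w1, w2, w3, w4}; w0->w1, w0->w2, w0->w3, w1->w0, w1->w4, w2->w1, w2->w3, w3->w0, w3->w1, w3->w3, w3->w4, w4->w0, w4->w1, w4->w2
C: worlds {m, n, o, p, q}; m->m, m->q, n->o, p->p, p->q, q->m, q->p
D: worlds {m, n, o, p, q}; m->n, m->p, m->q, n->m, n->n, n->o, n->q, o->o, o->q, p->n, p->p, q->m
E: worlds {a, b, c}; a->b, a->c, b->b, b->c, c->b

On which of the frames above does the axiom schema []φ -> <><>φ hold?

This is the axiom for a generalized confluence (Geach) condition; its first-order frame correspondent is forall x exists w (xRw & x R^2 w).
A: fails — at m but no w with mRw and mR²w.
B: condition met.
C: fails — at n but no w with nRw and nR²w.
D: fails — at q but no w with qRw and qR²w.
E: condition met.
Valid on: B, E.

B, E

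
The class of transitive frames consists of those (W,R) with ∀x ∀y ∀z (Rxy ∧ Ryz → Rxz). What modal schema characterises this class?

This is transitivity; the standard corresponding axiom is 4: □r → □□r.
Suppose □r→□□r is valid. Take Rxy, Ryz and set V(r)={w : Rxw}. Then □r at x, so □□r at x, so □r at y, so r at z, i.e. Rxz.

□r → □□r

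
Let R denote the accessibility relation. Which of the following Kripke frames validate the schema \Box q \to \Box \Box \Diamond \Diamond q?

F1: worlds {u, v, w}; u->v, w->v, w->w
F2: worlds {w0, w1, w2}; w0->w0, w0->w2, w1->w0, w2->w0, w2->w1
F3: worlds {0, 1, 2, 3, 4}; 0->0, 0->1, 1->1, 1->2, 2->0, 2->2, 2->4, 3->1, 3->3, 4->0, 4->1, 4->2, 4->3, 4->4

The schema corresponds to a generalized confluence (Geach) condition: \forall x \forall z (x R^2 z \to \exists w (xRw \wedge z R^2 w)).
F1: fails — wR²v but no t with wRt and vR²t.
F2: satisfies the condition.
F3: satisfies the condition.
Valid on: F2, F3.

F2, F3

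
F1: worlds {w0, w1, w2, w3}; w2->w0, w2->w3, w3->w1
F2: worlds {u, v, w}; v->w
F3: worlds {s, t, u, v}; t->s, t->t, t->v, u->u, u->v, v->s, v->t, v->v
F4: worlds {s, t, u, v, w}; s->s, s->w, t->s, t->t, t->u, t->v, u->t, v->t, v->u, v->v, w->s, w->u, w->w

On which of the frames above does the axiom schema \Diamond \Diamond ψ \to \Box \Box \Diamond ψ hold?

F2

The schema corresponds to a generalized confluence (Geach) condition: \forall x \forall y \forall z ((x R^2 y \wedge x R^2 z) \to \exists w (y = w \wedge zRw)).
F1: fails — w2R²w1, w2R²w1 but no w with w1=w and w1Rw.
F2: ✓.
F3: fails — tR²s, tR²s but no w with s=w and sRw.
F4: fails — sR²s, sR²u but no w* with s=w* and uRw*.
Valid on: F2.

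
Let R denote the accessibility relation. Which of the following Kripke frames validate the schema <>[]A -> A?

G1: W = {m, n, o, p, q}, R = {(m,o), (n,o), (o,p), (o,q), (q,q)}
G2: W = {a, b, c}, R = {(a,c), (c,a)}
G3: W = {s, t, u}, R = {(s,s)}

Frame correspondent (Sahlqvist): forall x forall y (xRy -> exists w (yRw & x = w)) — i.e. a generalized confluence (Geach) condition.
G1: fails — mRo but no w with oRw and m=w.
G2: holds.
G3: holds.
Valid on: G2, G3.

G2, G3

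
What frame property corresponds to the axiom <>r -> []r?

partial functionality

Suppose ◇r→□r is valid. Take Rxy, Rxz and set V(r)={y}. Then ◇r at x, so □r at x, so r at z, i.e. z=y.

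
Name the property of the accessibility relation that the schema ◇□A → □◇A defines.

convergence: ∀x ∀y ∀z (Rxy ∧ Rxz → ∃w (Ryw ∧ Rzw))

This schema is the .2 axiom.
It corresponds to convergence: ∀x ∀y ∀z (Rxy ∧ Rxz → ∃w (Ryw ∧ Rzw)).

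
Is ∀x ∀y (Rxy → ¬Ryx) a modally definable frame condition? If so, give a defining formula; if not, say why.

Not definable by any modal formula

If a class were modally definable it would be closed under surjective bounded morphisms (Goldblatt–Thomason).
The 4-cycle (worlds a,b,c,d with a→b→c→d→a) is asymmetric. Mapping every world to a single reflexive point • is a surjective bounded morphism, and the reflexive point is not asymmetric (R•• but asymmetry requires ¬R••).
Hence asymmetry is not modally definable.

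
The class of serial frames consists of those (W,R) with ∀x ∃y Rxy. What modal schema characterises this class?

□p → ◇p

This is seriality; the standard corresponding axiom is D: □p → ◇p.
Suppose □p→◇p is valid. At any x set V(p)=W. Then □p at x, so ◇p at x, so x has a successor.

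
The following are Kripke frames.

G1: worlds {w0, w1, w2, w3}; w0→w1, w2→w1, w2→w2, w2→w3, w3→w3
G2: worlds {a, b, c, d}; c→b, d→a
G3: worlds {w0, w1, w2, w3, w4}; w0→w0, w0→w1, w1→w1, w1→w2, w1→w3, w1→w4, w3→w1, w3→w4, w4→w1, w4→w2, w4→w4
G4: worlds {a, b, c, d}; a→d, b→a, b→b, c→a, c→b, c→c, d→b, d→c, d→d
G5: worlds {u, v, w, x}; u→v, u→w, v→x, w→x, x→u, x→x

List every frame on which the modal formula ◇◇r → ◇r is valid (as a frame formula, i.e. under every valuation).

G1, G2

The schema corresponds to transitivity: ∀x ∀y ∀z (Rxy ∧ Ryz → Rxz).
G1: holds.
G2: holds.
G3: fails — Rw3w1 and Rw1w2 but not Rw3w2.
G4: fails — Rdc and Rca but not Rda.
G5: fails — Ruv and Rvx but not Rux.
Valid on: G1, G2.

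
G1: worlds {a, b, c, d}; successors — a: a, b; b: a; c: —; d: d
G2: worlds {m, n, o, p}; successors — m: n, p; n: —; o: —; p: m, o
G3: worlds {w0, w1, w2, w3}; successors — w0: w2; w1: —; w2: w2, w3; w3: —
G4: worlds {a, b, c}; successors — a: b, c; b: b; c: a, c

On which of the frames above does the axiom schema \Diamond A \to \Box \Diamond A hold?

none

The schema corresponds to the Euclidean property: \forall x \forall y \forall z (Rxy \wedge Rxz \to Ryz).
G1: fails — Rab and Rab but not Rbb.
G2: fails — Rmn and Rmn but not Rnn.
G3: fails — Rw2w3 and Rw2w2 but not Rw3w2.
G4: fails — Rab and Rac but not Rbc.
Valid on no frame.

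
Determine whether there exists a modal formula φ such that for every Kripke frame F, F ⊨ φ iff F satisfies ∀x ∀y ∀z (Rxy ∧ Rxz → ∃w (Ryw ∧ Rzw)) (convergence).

Yes — defined by ◇□q → □◇q

Yes: it is convergence, defined by the .2 schema ◇□q → □◇q.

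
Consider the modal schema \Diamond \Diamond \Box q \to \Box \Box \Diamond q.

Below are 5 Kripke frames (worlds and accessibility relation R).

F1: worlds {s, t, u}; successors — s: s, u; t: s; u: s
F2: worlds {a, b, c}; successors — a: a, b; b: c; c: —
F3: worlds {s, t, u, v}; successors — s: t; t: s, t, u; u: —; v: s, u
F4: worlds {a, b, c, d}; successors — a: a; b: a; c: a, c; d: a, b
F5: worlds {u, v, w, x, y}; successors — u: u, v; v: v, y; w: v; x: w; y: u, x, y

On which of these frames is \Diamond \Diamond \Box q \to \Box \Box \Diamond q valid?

F1, F4

This is the axiom for a generalized confluence (Geach) condition; its first-order frame correspondent is \forall x \forall y \forall z ((x R^2 y \wedge x R^2 z) \to \exists w (yRw \wedge zRw)).
F1: ✓.
F2: fails — aR²a, aR²b but no w with aRw and bRw.
F3: fails — sR²s, sR²u but no w with sRw and uRw.
F4: ✓.
F5: fails — vR²u, vR²x but no t with uRt and xRt.
Valid on: F1, F4.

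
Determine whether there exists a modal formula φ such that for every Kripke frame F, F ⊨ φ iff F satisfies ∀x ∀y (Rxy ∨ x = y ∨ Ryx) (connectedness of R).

Modal frame validity is preserved under disjoint unions.
Take 4 disjoint single-world reflexive frames: each is trivially connected, but their disjoint union has 4 worlds with no edge between distinct components, so it is not connected.
So no modal formula (or set of formulas) defines exactly the connected frames.

Not definable by any modal formula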